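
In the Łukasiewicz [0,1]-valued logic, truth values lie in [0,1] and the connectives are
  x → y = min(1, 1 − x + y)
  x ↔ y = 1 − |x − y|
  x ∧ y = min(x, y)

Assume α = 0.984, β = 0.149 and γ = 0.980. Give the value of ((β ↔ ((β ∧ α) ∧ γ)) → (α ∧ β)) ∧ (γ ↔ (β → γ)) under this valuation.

0.149

β ∧ α = min(0.149, 0.984) = 0.149
(β ∧ α) ∧ γ = min(0.149, 0.980) = 0.149
β ↔ ((β ∧ α) ∧ γ) = 1 − |0.149 − 0.149| = 1 − 0.000 = 1.000
α ∧ β = min(0.984, 0.149) = 0.149
(β ↔ ((β ∧ α) ∧ γ)) → (α ∧ β) = min(1, 1 − 1.000 + 0.149) = min(1, 0.149) = 0.149
β → γ = min(1, 1 − 0.149 + 0.980) = min(1, 1.831) = 1.000
γ ↔ (β → γ) = 1 − |0.980 − 1.000| = 1 − 0.020 = 0.980
((β ↔ ((β ∧ α) ∧ γ)) → (α ∧ β)) ∧ (γ ↔ (β → γ)) = min(0.149, 0.980) = 0.149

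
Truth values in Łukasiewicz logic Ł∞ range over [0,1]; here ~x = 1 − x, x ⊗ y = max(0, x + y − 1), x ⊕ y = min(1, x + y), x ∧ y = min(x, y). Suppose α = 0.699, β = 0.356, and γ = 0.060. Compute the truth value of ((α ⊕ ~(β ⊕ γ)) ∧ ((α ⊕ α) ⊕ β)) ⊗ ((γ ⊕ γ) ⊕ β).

β ⊕ γ = min(1, 0.356 + 0.060) = min(1, 0.416) = 0.416
~(β ⊕ γ) = 1 − 0.416 = 0.584
α ⊕ ~(β ⊕ γ) = min(1, 0.699 + 0.584) = min(1, 1.283) = 1.000
α ⊕ α = min(1, 0.699 + 0.699) = min(1, 1.398) = 1.000
(α ⊕ α) ⊕ β = min(1, 1.000 + 0.356) = min(1, 1.356) = 1.000
(α ⊕ ~(β ⊕ γ)) ∧ ((α ⊕ α) ⊕ β) = min(1.000, 1.000) = 1.000
γ ⊕ γ = min(1, 0.060 + 0.060) = min(1, 0.120) = 0.120
(γ ⊕ γ) ⊕ β = min(1, 0.120 + 0.356) = min(1, 0.476) = 0.476
((α ⊕ ~(β ⊕ γ)) ∧ ((α ⊕ α) ⊕ β)) ⊗ ((γ ⊕ γ) ⊕ β) = max(0, 1.000 + 0.476 − 1) = max(0, 0.476) = 0.476

0.476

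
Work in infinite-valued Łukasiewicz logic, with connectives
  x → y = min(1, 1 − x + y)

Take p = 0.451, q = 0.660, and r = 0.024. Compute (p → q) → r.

0.024

p → q = min(1, 1 − 0.451 + 0.660) = min(1, 1.209) = 1.000
(p → q) → r = min(1, 1 − 1.000 + 0.024) = min(1, 0.024) = 0.024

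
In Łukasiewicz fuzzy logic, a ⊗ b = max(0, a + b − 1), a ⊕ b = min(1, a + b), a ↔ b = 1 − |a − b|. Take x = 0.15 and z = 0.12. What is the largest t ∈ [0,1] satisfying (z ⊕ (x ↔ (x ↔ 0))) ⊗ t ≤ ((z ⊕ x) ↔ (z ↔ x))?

0.88

x ↔ 0 = 1 − |0.15 − 0.00| = 1 − 0.15 = 0.85
x ↔ (x ↔ 0) = 1 − |0.15 − 0.85| = 1 − 0.70 = 0.30
z ⊕ (x ↔ (x ↔ 0)) = min(1, 0.12 + 0.30) = min(1, 0.42) = 0.42
So the left factor is z ⊕ (x ↔ (x ↔ 0)) = 0.42.
z ⊕ x = min(1, 0.12 + 0.15) = min(1, 0.27) = 0.27
z ↔ x = 1 − |0.12 − 0.15| = 1 − 0.03 = 0.97
(z ⊕ x) ↔ (z ↔ x) = 1 − |0.27 − 0.97| = 1 − 0.70 = 0.30
So the right-hand bound is (z ⊕ x) ↔ (z ↔ x) = 0.30.
The residuum of the Łukasiewicz t-norm gives the supremum: min(1, 1 − 0.42 + 0.30).
1 − 0.42 + 0.30 = 0.88, so t = min(1, 0.88) = 0.88.
Check: 0.42 ⊗ 0.88 = max(0, 0.30) = 0.30 ≤ 0.30.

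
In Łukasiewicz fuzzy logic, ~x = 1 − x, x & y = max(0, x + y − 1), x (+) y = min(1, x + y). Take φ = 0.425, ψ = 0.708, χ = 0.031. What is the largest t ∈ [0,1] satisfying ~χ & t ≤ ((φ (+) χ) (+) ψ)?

~χ = 1 − 0.031 = 0.969
So the left factor is ~χ = 0.969.
φ (+) χ = min(1, 0.425 + 0.031) = min(1, 0.456) = 0.456
(φ (+) χ) (+) ψ = min(1, 0.456 + 0.708) = min(1, 1.164) = 1.000
So the right-hand bound is (φ (+) χ) (+) ψ = 1.000.
The residuum of the Łukasiewicz t-norm gives the supremum: min(1, 1 − 0.969 + 1.000).
1 − 0.969 + 1.000 = 1.031, so t = min(1, 1.031) = 1.000.
Check: 0.969 & 1.000 = max(0, 0.969) = 0.969 ≤ 1.000.

1.000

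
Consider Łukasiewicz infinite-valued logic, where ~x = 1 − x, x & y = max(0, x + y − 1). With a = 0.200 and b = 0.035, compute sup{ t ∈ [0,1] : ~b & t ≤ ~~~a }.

0.835

~b = 1 − 0.035 = 0.965
So the left factor is ~b = 0.965.
~a = 1 − 0.200 = 0.800
~~a = 1 − 0.800 = 0.200
~~~a = 1 − 0.200 = 0.800
So the right-hand bound is ~~~a = 0.800.
The residuum of the Łukasiewicz t-norm gives the supremum: min(1, 1 − 0.965 + 0.800).
1 − 0.965 + 0.800 = 0.835, so t = min(1, 0.835) = 0.835.
Check: 0.965 & 0.835 = max(0, 0.800) = 0.800 ≤ 0.800.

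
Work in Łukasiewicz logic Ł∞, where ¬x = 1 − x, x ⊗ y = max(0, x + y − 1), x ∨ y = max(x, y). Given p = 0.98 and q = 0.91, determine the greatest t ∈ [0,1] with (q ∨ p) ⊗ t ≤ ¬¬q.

q ∨ p = max(0.91, 0.98) = 0.98
So the left factor is q ∨ p = 0.98.
¬q = 1 − 0.91 = 0.09
¬¬q = 1 − 0.09 = 0.91
So the right-hand bound is ¬¬q = 0.91.
The residuum of the Łukasiewicz t-norm gives the supremum: min(1, 1 − 0.98 + 0.91).
1 − 0.98 + 0.91 = 0.93, so t = min(1, 0.93) = 0.93.
Check: 0.98 ⊗ 0.93 = max(0, 0.91) = 0.91 ≤ 0.91.

0.93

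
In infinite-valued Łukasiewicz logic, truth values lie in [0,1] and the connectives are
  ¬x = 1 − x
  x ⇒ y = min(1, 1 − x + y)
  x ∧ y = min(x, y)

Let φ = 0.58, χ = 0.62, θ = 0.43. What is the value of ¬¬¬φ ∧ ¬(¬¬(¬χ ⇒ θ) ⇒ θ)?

¬φ = 1 − 0.58 = 0.42
¬¬φ = 1 − 0.42 = 0.58
¬¬¬φ = 1 − 0.58 = 0.42
¬χ = 1 − 0.62 = 0.38
¬χ ⇒ θ = min(1, 1 − 0.38 + 0.43) = min(1, 1.05) = 1.00
¬(¬χ ⇒ θ) = 1 − 1.00 = 0.00
¬¬(¬χ ⇒ θ) = 1 − 0.00 = 1.00
¬¬(¬χ ⇒ θ) ⇒ θ = min(1, 1 − 1.00 + 0.43) = min(1, 0.43) = 0.43
¬(¬¬(¬χ ⇒ θ) ⇒ θ) = 1 − 0.43 = 0.57
¬¬¬φ ∧ ¬(¬¬(¬χ ⇒ θ) ⇒ θ) = min(0.42, 0.57) = 0.42

0.42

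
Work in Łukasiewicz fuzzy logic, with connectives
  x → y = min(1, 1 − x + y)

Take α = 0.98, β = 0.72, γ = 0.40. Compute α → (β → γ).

β → γ = min(1, 1 − 0.72 + 0.40) = min(1, 0.68) = 0.68
α → (β → γ) = min(1, 1 − 0.98 + 0.68) = min(1, 0.70) = 0.70

0.70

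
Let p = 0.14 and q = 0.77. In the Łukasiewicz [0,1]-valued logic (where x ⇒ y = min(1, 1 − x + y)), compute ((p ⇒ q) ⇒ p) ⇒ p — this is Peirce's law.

1.00

p ⇒ q = min(1, 1 − 0.14 + 0.77) = min(1, 1.63) = 1.00
(p ⇒ q) ⇒ p = min(1, 1 − 1.00 + 0.14) = min(1, 0.14) = 0.14
((p ⇒ q) ⇒ p) ⇒ p = min(1, 1 − 0.14 + 0.14) = min(1, 1.00) = 1.00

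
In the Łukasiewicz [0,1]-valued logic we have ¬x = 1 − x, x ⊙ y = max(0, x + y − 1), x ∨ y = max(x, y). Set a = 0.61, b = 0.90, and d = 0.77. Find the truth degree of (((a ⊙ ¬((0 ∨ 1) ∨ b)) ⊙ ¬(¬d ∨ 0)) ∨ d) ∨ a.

0 ∨ 1 = max(0.00, 1.00) = 1.00
(0 ∨ 1) ∨ b = max(1.00, 0.90) = 1.00
¬((0 ∨ 1) ∨ b) = 1 − 1.00 = 0.00
a ⊙ ¬((0 ∨ 1) ∨ b) = max(0, 0.61 + 0.00 − 1) = max(0, -0.39) = 0.00
¬d = 1 − 0.77 = 0.23
¬d ∨ 0 = max(0.23, 0.00) = 0.23
¬(¬d ∨ 0) = 1 − 0.23 = 0.77
(a ⊙ ¬((0 ∨ 1) ∨ b)) ⊙ ¬(¬d ∨ 0) = max(0, 0.00 + 0.77 − 1) = max(0, -0.23) = 0.00
((a ⊙ ¬((0 ∨ 1) ∨ b)) ⊙ ¬(¬d ∨ 0)) ∨ d = max(0.00, 0.77) = 0.77
(((a ⊙ ¬((0 ∨ 1) ∨ b)) ⊙ ¬(¬d ∨ 0)) ∨ d) ∨ a = max(0.77, 0.61) = 0.77

0.77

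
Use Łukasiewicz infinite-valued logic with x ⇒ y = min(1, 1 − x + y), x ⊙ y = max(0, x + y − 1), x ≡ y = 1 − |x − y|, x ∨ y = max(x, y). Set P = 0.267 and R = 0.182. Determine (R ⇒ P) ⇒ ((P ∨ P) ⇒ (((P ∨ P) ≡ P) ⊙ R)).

R ⇒ P = min(1, 1 − 0.182 + 0.267) = min(1, 1.085) = 1.000
P ∨ P = max(0.267, 0.267) = 0.267
(P ∨ P) ≡ P = 1 − |0.267 − 0.267| = 1 − 0.000 = 1.000
((P ∨ P) ≡ P) ⊙ R = max(0, 1.000 + 0.182 − 1) = max(0, 0.182) = 0.182
(P ∨ P) ⇒ (((P ∨ P) ≡ P) ⊙ R) = min(1, 1 − 0.267 + 0.182) = min(1, 0.915) = 0.915
(R ⇒ P) ⇒ ((P ∨ P) ⇒ (((P ∨ P) ≡ P) ⊙ R)) = min(1, 1 − 1.000 + 0.915) = min(1, 0.915) = 0.915

0.915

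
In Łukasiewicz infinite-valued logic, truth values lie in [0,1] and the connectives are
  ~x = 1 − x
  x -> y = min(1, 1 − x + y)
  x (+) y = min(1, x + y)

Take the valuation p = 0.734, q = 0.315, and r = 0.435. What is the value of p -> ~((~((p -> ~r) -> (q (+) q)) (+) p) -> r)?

0.766

~r = 1 − 0.435 = 0.565
p -> ~r = min(1, 1 − 0.734 + 0.565) = min(1, 0.831) = 0.831
q (+) q = min(1, 0.315 + 0.315) = min(1, 0.630) = 0.630
(p -> ~r) -> (q (+) q) = min(1, 1 − 0.831 + 0.630) = min(1, 0.799) = 0.799
~((p -> ~r) -> (q (+) q)) = 1 − 0.799 = 0.201
~((p -> ~r) -> (q (+) q)) (+) p = min(1, 0.201 + 0.734) = min(1, 0.935) = 0.935
(~((p -> ~r) -> (q (+) q)) (+) p) -> r = min(1, 1 − 0.935 + 0.435) = min(1, 0.500) = 0.500
~((~((p -> ~r) -> (q (+) q)) (+) p) -> r) = 1 − 0.500 = 0.500
p -> ~((~((p -> ~r) -> (q (+) q)) (+) p) -> r) = min(1, 1 − 0.734 + 0.500) = min(1, 0.766) = 0.766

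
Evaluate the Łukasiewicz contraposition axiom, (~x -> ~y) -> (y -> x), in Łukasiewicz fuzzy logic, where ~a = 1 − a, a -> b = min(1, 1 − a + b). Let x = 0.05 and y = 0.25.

~x = 1 − 0.05 = 0.95
~y = 1 − 0.25 = 0.75
~x -> ~y = min(1, 1 − 0.95 + 0.75) = min(1, 0.80) = 0.80
y -> x = min(1, 1 − 0.25 + 0.05) = min(1, 0.80) = 0.80
(~x -> ~y) -> (y -> x) = min(1, 1 − 0.80 + 0.80) = min(1, 1.00) = 1.00
(As expected: an axiom of Ł∞, always 1.)

1.00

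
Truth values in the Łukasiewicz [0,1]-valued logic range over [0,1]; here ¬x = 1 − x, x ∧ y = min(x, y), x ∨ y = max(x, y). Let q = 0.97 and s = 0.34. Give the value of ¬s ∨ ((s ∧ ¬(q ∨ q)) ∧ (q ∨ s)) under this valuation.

¬s = 1 − 0.34 = 0.66
q ∨ q = max(0.97, 0.97) = 0.97
¬(q ∨ q) = 1 − 0.97 = 0.03
s ∧ ¬(q ∨ q) = min(0.34, 0.03) = 0.03
q ∨ s = max(0.97, 0.34) = 0.97
(s ∧ ¬(q ∨ q)) ∧ (q ∨ s) = min(0.03, 0.97) = 0.03
¬s ∨ ((s ∧ ¬(q ∨ q)) ∧ (q ∨ s)) = max(0.66, 0.03) = 0.66

0.66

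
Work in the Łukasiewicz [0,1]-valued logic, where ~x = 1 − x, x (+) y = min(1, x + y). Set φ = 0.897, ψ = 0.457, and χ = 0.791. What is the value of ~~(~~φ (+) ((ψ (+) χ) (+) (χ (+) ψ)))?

~φ = 1 − 0.897 = 0.103
~~φ = 1 − 0.103 = 0.897
ψ (+) χ = min(1, 0.457 + 0.791) = min(1, 1.248) = 1.000
χ (+) ψ = min(1, 0.791 + 0.457) = min(1, 1.248) = 1.000
(ψ (+) χ) (+) (χ (+) ψ) = min(1, 1.000 + 1.000) = min(1, 2.000) = 1.000
~~φ (+) ((ψ (+) χ) (+) (χ (+) ψ)) = min(1, 0.897 + 1.000) = min(1, 1.897) = 1.000
~(~~φ (+) ((ψ (+) χ) (+) (χ (+) ψ))) = 1 − 1.000 = 0.000
~~(~~φ (+) ((ψ (+) χ) (+) (χ (+) ψ))) = 1 − 0.000 = 1.000

1.000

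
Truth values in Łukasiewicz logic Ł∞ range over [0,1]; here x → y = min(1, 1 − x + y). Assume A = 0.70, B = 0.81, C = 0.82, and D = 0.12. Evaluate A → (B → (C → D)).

C → D = min(1, 1 − 0.82 + 0.12) = min(1, 0.30) = 0.30
B → (C → D) = min(1, 1 − 0.81 + 0.30) = min(1, 0.49) = 0.49
A → (B → (C → D)) = min(1, 1 − 0.70 + 0.49) = min(1, 0.79) = 0.79

0.79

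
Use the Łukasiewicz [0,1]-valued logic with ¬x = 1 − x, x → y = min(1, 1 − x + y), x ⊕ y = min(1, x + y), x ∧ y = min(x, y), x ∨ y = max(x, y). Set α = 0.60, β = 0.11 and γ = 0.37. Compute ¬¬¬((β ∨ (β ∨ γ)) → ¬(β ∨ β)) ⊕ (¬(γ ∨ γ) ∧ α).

0.60

β ∨ γ = max(0.11, 0.37) = 0.37
β ∨ (β ∨ γ) = max(0.11, 0.37) = 0.37
β ∨ β = max(0.11, 0.11) = 0.11
¬(β ∨ β) = 1 − 0.11 = 0.89
(β ∨ (β ∨ γ)) → ¬(β ∨ β) = min(1, 1 − 0.37 + 0.89) = min(1, 1.52) = 1.00
¬((β ∨ (β ∨ γ)) → ¬(β ∨ β)) = 1 − 1.00 = 0.00
¬¬((β ∨ (β ∨ γ)) → ¬(β ∨ β)) = 1 − 0.00 = 1.00
¬¬¬((β ∨ (β ∨ γ)) → ¬(β ∨ β)) = 1 − 1.00 = 0.00
γ ∨ γ = max(0.37, 0.37) = 0.37
¬(γ ∨ γ) = 1 − 0.37 = 0.63
¬(γ ∨ γ) ∧ α = min(0.63, 0.60) = 0.60
¬¬¬((β ∨ (β ∨ γ)) → ¬(β ∨ β)) ⊕ (¬(γ ∨ γ) ∧ α) = min(1, 0.00 + 0.60) = min(1, 0.60) = 0.60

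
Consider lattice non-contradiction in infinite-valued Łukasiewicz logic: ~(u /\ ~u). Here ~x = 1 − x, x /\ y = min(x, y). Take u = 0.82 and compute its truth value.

~u = 1 − 0.82 = 0.18
u /\ ~u = min(0.82, 0.18) = 0.18
~(u /\ ~u) = 1 − 0.18 = 0.82
(The value 0.82 < 1 shows this instance is not satisfied; not a Ł∞-tautology — its value is 1 − min(a, 1−a).)

0.82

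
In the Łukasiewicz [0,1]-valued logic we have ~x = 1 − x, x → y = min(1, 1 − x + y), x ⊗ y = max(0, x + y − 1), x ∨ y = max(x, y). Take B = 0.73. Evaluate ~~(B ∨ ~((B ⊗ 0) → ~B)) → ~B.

B ⊗ 0 = max(0, 0.73 + 0.00 − 1) = max(0, -0.27) = 0.00
~B = 1 − 0.73 = 0.27
(B ⊗ 0) → ~B = min(1, 1 − 0.00 + 0.27) = min(1, 1.27) = 1.00
~((B ⊗ 0) → ~B) = 1 − 1.00 = 0.00
B ∨ ~((B ⊗ 0) → ~B) = max(0.73, 0.00) = 0.73
~(B ∨ ~((B ⊗ 0) → ~B)) = 1 − 0.73 = 0.27
~~(B ∨ ~((B ⊗ 0) → ~B)) = 1 − 0.27 = 0.73
~~(B ∨ ~((B ⊗ 0) → ~B)) → ~B = min(1, 1 − 0.73 + 0.27) = min(1, 0.54) = 0.54

0.54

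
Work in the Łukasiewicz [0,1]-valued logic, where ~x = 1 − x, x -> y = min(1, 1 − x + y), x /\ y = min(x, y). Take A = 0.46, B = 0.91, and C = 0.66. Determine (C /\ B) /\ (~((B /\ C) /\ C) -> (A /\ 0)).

C /\ B = min(0.66, 0.91) = 0.66
B /\ C = min(0.91, 0.66) = 0.66
(B /\ C) /\ C = min(0.66, 0.66) = 0.66
~((B /\ C) /\ C) = 1 − 0.66 = 0.34
A /\ 0 = min(0.46, 0.00) = 0.00
~((B /\ C) /\ C) -> (A /\ 0) = min(1, 1 − 0.34 + 0.00) = min(1, 0.66) = 0.66
(C /\ B) /\ (~((B /\ C) /\ C) -> (A /\ 0)) = min(0.66, 0.66) = 0.66

0.66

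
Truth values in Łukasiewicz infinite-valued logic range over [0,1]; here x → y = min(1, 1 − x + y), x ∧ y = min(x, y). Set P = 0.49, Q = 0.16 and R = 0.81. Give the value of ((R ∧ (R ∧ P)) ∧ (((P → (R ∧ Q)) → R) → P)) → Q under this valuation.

R ∧ P = min(0.81, 0.49) = 0.49
R ∧ (R ∧ P) = min(0.81, 0.49) = 0.49
R ∧ Q = min(0.81, 0.16) = 0.16
P → (R ∧ Q) = min(1, 1 − 0.49 + 0.16) = min(1, 0.67) = 0.67
(P → (R ∧ Q)) → R = min(1, 1 − 0.67 + 0.81) = min(1, 1.14) = 1.00
((P → (R ∧ Q)) → R) → P = min(1, 1 − 1.00 + 0.49) = min(1, 0.49) = 0.49
(R ∧ (R ∧ P)) ∧ (((P → (R ∧ Q)) → R) → P) = min(0.49, 0.49) = 0.49
((R ∧ (R ∧ P)) ∧ (((P → (R ∧ Q)) → R) → P)) → Q = min(1, 1 − 0.49 + 0.16) = min(1, 0.67) = 0.67

0.67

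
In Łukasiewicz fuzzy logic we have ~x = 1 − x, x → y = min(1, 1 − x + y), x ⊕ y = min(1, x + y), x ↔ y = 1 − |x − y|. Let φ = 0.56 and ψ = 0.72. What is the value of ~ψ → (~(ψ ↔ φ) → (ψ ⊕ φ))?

1.00

~ψ = 1 − 0.72 = 0.28
ψ ↔ φ = 1 − |0.72 − 0.56| = 1 − 0.16 = 0.84
~(ψ ↔ φ) = 1 − 0.84 = 0.16
ψ ⊕ φ = min(1, 0.72 + 0.56) = min(1, 1.28) = 1.00
~(ψ ↔ φ) → (ψ ⊕ φ) = min(1, 1 − 0.16 + 1.00) = min(1, 1.84) = 1.00
~ψ → (~(ψ ↔ φ) → (ψ ⊕ φ)) = min(1, 1 − 0.28 + 1.00) = min(1, 1.72) = 1.00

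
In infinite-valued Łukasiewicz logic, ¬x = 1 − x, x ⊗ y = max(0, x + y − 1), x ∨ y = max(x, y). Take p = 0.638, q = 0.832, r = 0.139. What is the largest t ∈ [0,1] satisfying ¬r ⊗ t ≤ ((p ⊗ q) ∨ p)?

¬r = 1 − 0.139 = 0.861
So the left factor is ¬r = 0.861.
p ⊗ q = max(0, 0.638 + 0.832 − 1) = max(0, 0.470) = 0.470
(p ⊗ q) ∨ p = max(0.470, 0.638) = 0.638
So the right-hand bound is (p ⊗ q) ∨ p = 0.638.
The residuum of the Łukasiewicz t-norm gives the supremum: min(1, 1 − 0.861 + 0.638).
1 − 0.861 + 0.638 = 0.777, so t = min(1, 0.777) = 0.777.
Check: 0.861 ⊗ 0.777 = max(0, 0.638) = 0.638 ≤ 0.638.

0.777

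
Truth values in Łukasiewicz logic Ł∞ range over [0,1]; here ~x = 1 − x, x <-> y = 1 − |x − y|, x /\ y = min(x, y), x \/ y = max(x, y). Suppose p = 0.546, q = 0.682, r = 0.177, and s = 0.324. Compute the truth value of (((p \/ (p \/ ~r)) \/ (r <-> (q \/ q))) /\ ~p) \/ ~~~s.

0.676

~r = 1 − 0.177 = 0.823
p \/ ~r = max(0.546, 0.823) = 0.823
p \/ (p \/ ~r) = max(0.546, 0.823) = 0.823
q \/ q = max(0.682, 0.682) = 0.682
r <-> (q \/ q) = 1 − |0.177 − 0.682| = 1 − 0.505 = 0.495
(p \/ (p \/ ~r)) \/ (r <-> (q \/ q)) = max(0.823, 0.495) = 0.823
~p = 1 − 0.546 = 0.454
((p \/ (p \/ ~r)) \/ (r <-> (q \/ q))) /\ ~p = min(0.823, 0.454) = 0.454
~s = 1 − 0.324 = 0.676
~~s = 1 − 0.676 = 0.324
~~~s = 1 − 0.324 = 0.676
(((p \/ (p \/ ~r)) \/ (r <-> (q \/ q))) /\ ~p) \/ ~~~s = max(0.454, 0.676) = 0.676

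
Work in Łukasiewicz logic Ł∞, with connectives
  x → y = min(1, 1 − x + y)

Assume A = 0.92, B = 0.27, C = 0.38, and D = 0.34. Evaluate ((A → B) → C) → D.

0.34

A → B = min(1, 1 − 0.92 + 0.27) = min(1, 0.35) = 0.35
(A → B) → C = min(1, 1 − 0.35 + 0.38) = min(1, 1.03) = 1.00
((A → B) → C) → D = min(1, 1 − 1.00 + 0.34) = min(1, 0.34) = 0.34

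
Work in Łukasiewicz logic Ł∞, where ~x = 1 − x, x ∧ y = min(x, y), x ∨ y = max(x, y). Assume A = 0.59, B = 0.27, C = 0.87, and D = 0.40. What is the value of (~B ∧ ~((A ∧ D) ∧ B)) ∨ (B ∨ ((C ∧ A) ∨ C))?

~B = 1 − 0.27 = 0.73
A ∧ D = min(0.59, 0.40) = 0.40
(A ∧ D) ∧ B = min(0.40, 0.27) = 0.27
~((A ∧ D) ∧ B) = 1 − 0.27 = 0.73
~B ∧ ~((A ∧ D) ∧ B) = min(0.73, 0.73) = 0.73
C ∧ A = min(0.87, 0.59) = 0.59
(C ∧ A) ∨ C = max(0.59, 0.87) = 0.87
B ∨ ((C ∧ A) ∨ C) = max(0.27, 0.87) = 0.87
(~B ∧ ~((A ∧ D) ∧ B)) ∨ (B ∨ ((C ∧ A) ∨ C)) = max(0.73, 0.87) = 0.87

0.87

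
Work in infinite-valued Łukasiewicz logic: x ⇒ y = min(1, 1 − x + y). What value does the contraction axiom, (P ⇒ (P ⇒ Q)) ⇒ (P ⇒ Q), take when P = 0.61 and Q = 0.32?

P ⇒ Q = min(1, 1 − 0.61 + 0.32) = min(1, 0.71) = 0.71
P ⇒ (P ⇒ Q) = min(1, 1 − 0.61 + 0.71) = min(1, 1.10) = 1.00
(P ⇒ (P ⇒ Q)) ⇒ (P ⇒ Q) = min(1, 1 − 1.00 + 0.71) = min(1, 0.71) = 0.71
(The value 0.71 < 1 shows this instance is not satisfied; fails in Ł∞ (the t-norm is not idempotent).)

0.71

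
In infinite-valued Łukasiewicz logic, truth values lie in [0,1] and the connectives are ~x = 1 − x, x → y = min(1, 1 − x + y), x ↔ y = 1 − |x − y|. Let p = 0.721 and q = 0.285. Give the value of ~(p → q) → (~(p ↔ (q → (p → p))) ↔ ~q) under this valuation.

p → q = min(1, 1 − 0.721 + 0.285) = min(1, 0.564) = 0.564
~(p → q) = 1 − 0.564 = 0.436
p → p = min(1, 1 − 0.721 + 0.721) = min(1, 1.000) = 1.000
q → (p → p) = min(1, 1 − 0.285 + 1.000) = min(1, 1.715) = 1.000
p ↔ (q → (p → p)) = 1 − |0.721 − 1.000| = 1 − 0.279 = 0.721
~(p ↔ (q → (p → p))) = 1 − 0.721 = 0.279
~q = 1 − 0.285 = 0.715
~(p ↔ (q → (p → p))) ↔ ~q = 1 − |0.279 − 0.715| = 1 − 0.436 = 0.564
~(p → q) → (~(p ↔ (q → (p → p))) ↔ ~q) = min(1, 1 − 0.436 + 0.564) = min(1, 1.128) = 1.000

1.000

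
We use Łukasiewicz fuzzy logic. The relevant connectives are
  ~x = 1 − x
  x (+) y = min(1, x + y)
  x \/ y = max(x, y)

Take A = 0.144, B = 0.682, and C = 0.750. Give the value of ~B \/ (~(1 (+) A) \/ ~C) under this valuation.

~B = 1 − 0.682 = 0.318
1 (+) A = min(1, 1.000 + 0.144) = min(1, 1.144) = 1.000
~(1 (+) A) = 1 − 1.000 = 0.000
~C = 1 − 0.750 = 0.250
~(1 (+) A) \/ ~C = max(0.000, 0.250) = 0.250
~B \/ (~(1 (+) A) \/ ~C) = max(0.318, 0.250) = 0.318

0.318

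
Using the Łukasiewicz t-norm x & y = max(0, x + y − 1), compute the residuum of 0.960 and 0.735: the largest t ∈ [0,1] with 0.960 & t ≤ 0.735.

The residuum of the Łukasiewicz t-norm gives the supremum: min(1, 1 − 0.960 + 0.735).
1 − 0.960 + 0.735 = 0.775, so t = min(1, 0.775) = 0.775.
Check: 0.960 & 0.775 = max(0, 0.735) = 0.735 ≤ 0.735.

0.775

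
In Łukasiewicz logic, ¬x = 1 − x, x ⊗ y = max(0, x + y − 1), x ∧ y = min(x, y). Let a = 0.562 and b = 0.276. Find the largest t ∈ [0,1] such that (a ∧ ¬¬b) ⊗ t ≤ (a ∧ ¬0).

1.000

¬b = 1 − 0.276 = 0.724
¬¬b = 1 − 0.724 = 0.276
a ∧ ¬¬b = min(0.562, 0.276) = 0.276
So the left factor is a ∧ ¬¬b = 0.276.
¬0 = 1 − 0.000 = 1.000
a ∧ ¬0 = min(0.562, 1.000) = 0.562
So the right-hand bound is a ∧ ¬0 = 0.562.
The residuum of the Łukasiewicz t-norm gives the supremum: min(1, 1 − 0.276 + 0.562).
1 − 0.276 + 0.562 = 1.286, so t = min(1, 1.286) = 1.000.
Check: 0.276 ⊗ 1.000 = max(0, 0.276) = 0.276 ≤ 0.562.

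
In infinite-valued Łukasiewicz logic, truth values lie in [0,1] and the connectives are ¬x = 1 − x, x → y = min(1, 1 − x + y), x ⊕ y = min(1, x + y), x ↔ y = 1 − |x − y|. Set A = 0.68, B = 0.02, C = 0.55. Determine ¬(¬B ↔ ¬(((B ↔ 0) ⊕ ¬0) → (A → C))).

¬B = 1 − 0.02 = 0.98
B ↔ 0 = 1 − |0.02 − 0.00| = 1 − 0.02 = 0.98
¬0 = 1 − 0.00 = 1.00
(B ↔ 0) ⊕ ¬0 = min(1, 0.98 + 1.00) = min(1, 1.98) = 1.00
A → C = min(1, 1 − 0.68 + 0.55) = min(1, 0.87) = 0.87
((B ↔ 0) ⊕ ¬0) → (A → C) = min(1, 1 − 1.00 + 0.87) = min(1, 0.87) = 0.87
¬(((B ↔ 0) ⊕ ¬0) → (A → C)) = 1 − 0.87 = 0.13
¬B ↔ ¬(((B ↔ 0) ⊕ ¬0) → (A → C)) = 1 − |0.98 − 0.13| = 1 − 0.85 = 0.15
¬(¬B ↔ ¬(((B ↔ 0) ⊕ ¬0) → (A → C))) = 1 − 0.15 = 0.85

0.85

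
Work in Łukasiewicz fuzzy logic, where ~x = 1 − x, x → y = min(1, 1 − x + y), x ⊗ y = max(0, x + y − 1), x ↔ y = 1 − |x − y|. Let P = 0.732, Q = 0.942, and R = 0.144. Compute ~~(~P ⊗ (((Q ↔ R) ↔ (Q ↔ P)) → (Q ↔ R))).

~P = 1 − 0.732 = 0.268
Q ↔ R = 1 − |0.942 − 0.144| = 1 − 0.798 = 0.202
Q ↔ P = 1 − |0.942 − 0.732| = 1 − 0.210 = 0.790
(Q ↔ R) ↔ (Q ↔ P) = 1 − |0.202 − 0.790| = 1 − 0.588 = 0.412
((Q ↔ R) ↔ (Q ↔ P)) → (Q ↔ R) = min(1, 1 − 0.412 + 0.202) = min(1, 0.790) = 0.790
~P ⊗ (((Q ↔ R) ↔ (Q ↔ P)) → (Q ↔ R)) = max(0, 0.268 + 0.790 − 1) = max(0, 0.058) = 0.058
~(~P ⊗ (((Q ↔ R) ↔ (Q ↔ P)) → (Q ↔ R))) = 1 − 0.058 = 0.942
~~(~P ⊗ (((Q ↔ R) ↔ (Q ↔ P)) → (Q ↔ R))) = 1 − 0.942 = 0.058

0.058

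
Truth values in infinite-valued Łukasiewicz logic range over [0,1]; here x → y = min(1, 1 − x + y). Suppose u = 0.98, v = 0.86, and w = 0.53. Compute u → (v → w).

v → w = min(1, 1 − 0.86 + 0.53) = min(1, 0.67) = 0.67
u → (v → w) = min(1, 1 − 0.98 + 0.67) = min(1, 0.69) = 0.69

0.69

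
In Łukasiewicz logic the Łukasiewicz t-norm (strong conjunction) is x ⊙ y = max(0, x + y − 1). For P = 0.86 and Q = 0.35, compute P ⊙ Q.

0.21

P ⊙ Q = max(0, 0.86 + 0.35 − 1) = max(0, 0.21) = 0.21
For comparison, the Gödel (minimum) t-norm min(x, y) would give 0.35.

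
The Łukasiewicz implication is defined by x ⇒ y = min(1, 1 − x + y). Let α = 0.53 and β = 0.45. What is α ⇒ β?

α ⇒ β = min(1, 1 − 0.53 + 0.45) = min(1, 0.92) = 0.92
For comparison, the Gödel implication (1 if x ≤ y else y) would give 0.45.

0.92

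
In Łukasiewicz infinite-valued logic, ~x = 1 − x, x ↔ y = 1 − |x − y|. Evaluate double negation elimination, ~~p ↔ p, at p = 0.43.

1.00

~p = 1 − 0.43 = 0.57
~~p = 1 − 0.57 = 0.43
~~p ↔ p = 1 − |0.43 − 0.43| = 1 − 0.00 = 1.00
(As expected: always 1 in Ł∞ since negation is involutive.)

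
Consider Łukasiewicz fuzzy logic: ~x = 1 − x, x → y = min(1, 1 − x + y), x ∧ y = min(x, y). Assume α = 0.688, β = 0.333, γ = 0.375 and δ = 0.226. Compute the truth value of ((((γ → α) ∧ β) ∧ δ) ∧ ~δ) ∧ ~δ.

γ → α = min(1, 1 − 0.375 + 0.688) = min(1, 1.313) = 1.000
(γ → α) ∧ β = min(1.000, 0.333) = 0.333
((γ → α) ∧ β) ∧ δ = min(0.333, 0.226) = 0.226
~δ = 1 − 0.226 = 0.774
(((γ → α) ∧ β) ∧ δ) ∧ ~δ = min(0.226, 0.774) = 0.226
((((γ → α) ∧ β) ∧ δ) ∧ ~δ) ∧ ~δ = min(0.226, 0.774) = 0.226

0.226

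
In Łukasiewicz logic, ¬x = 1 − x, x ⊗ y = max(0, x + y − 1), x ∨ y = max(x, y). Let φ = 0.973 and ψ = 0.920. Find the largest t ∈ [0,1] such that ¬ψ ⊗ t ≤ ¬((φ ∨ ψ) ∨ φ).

¬ψ = 1 − 0.920 = 0.080
So the left factor is ¬ψ = 0.080.
φ ∨ ψ = max(0.973, 0.920) = 0.973
(φ ∨ ψ) ∨ φ = max(0.973, 0.973) = 0.973
¬((φ ∨ ψ) ∨ φ) = 1 − 0.973 = 0.027
So the right-hand bound is ¬((φ ∨ ψ) ∨ φ) = 0.027.
The residuum of the Łukasiewicz t-norm gives the supremum: min(1, 1 − 0.080 + 0.027).
1 − 0.080 + 0.027 = 0.947, so t = min(1, 0.947) = 0.947.
Check: 0.080 ⊗ 0.947 = max(0, 0.027) = 0.027 ≤ 0.027.

0.947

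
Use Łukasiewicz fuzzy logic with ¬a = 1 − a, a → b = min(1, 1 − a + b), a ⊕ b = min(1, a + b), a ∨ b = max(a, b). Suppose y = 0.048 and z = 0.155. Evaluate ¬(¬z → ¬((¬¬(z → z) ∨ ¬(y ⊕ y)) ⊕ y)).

0.845

¬z = 1 − 0.155 = 0.845
z → z = min(1, 1 − 0.155 + 0.155) = min(1, 1.000) = 1.000
¬(z → z) = 1 − 1.000 = 0.000
¬¬(z → z) = 1 − 0.000 = 1.000
y ⊕ y = min(1, 0.048 + 0.048) = min(1, 0.096) = 0.096
¬(y ⊕ y) = 1 − 0.096 = 0.904
¬¬(z → z) ∨ ¬(y ⊕ y) = max(1.000, 0.904) = 1.000
(¬¬(z → z) ∨ ¬(y ⊕ y)) ⊕ y = min(1, 1.000 + 0.048) = min(1, 1.048) = 1.000
¬((¬¬(z → z) ∨ ¬(y ⊕ y)) ⊕ y) = 1 − 1.000 = 0.000
¬z → ¬((¬¬(z → z) ∨ ¬(y ⊕ y)) ⊕ y) = min(1, 1 − 0.845 + 0.000) = min(1, 0.155) = 0.155
¬(¬z → ¬((¬¬(z → z) ∨ ¬(y ⊕ y)) ⊕ y)) = 1 − 0.155 = 0.845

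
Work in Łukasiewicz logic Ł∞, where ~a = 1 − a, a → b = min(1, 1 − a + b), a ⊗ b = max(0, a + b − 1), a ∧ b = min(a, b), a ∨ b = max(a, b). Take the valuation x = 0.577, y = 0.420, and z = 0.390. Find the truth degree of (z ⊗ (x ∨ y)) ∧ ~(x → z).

x ∨ y = max(0.577, 0.420) = 0.577
z ⊗ (x ∨ y) = max(0, 0.390 + 0.577 − 1) = max(0, -0.033) = 0.000
x → z = min(1, 1 − 0.577 + 0.390) = min(1, 0.813) = 0.813
~(x → z) = 1 − 0.813 = 0.187
(z ⊗ (x ∨ y)) ∧ ~(x → z) = min(0.000, 0.187) = 0.000

0.000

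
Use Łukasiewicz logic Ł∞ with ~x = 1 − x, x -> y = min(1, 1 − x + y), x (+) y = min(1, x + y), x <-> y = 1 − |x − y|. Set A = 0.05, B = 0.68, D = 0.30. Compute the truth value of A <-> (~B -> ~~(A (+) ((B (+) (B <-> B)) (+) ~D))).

0.05

~B = 1 − 0.68 = 0.32
B <-> B = 1 − |0.68 − 0.68| = 1 − 0.00 = 1.00
B (+) (B <-> B) = min(1, 0.68 + 1.00) = min(1, 1.68) = 1.00
~D = 1 − 0.30 = 0.70
(B (+) (B <-> B)) (+) ~D = min(1, 1.00 + 0.70) = min(1, 1.70) = 1.00
A (+) ((B (+) (B <-> B)) (+) ~D) = min(1, 0.05 + 1.00) = min(1, 1.05) = 1.00
~(A (+) ((B (+) (B <-> B)) (+) ~D)) = 1 − 1.00 = 0.00
~~(A (+) ((B (+) (B <-> B)) (+) ~D)) = 1 − 0.00 = 1.00
~B -> ~~(A (+) ((B (+) (B <-> B)) (+) ~D)) = min(1, 1 − 0.32 + 1.00) = min(1, 1.68) = 1.00
A <-> (~B -> ~~(A (+) ((B (+) (B <-> B)) (+) ~D))) = 1 − |0.05 − 1.00| = 1 − 0.95 = 0.05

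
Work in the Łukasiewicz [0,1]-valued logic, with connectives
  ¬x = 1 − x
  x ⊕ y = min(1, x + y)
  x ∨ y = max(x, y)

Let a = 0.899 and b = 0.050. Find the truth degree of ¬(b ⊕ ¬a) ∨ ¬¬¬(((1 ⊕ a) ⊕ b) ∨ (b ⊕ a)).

¬a = 1 − 0.899 = 0.101
b ⊕ ¬a = min(1, 0.050 + 0.101) = min(1, 0.151) = 0.151
¬(b ⊕ ¬a) = 1 − 0.151 = 0.849
1 ⊕ a = min(1, 1.000 + 0.899) = min(1, 1.899) = 1.000
(1 ⊕ a) ⊕ b = min(1, 1.000 + 0.050) = min(1, 1.050) = 1.000
b ⊕ a = min(1, 0.050 + 0.899) = min(1, 0.949) = 0.949
((1 ⊕ a) ⊕ b) ∨ (b ⊕ a) = max(1.000, 0.949) = 1.000
¬(((1 ⊕ a) ⊕ b) ∨ (b ⊕ a)) = 1 − 1.000 = 0.000
¬¬(((1 ⊕ a) ⊕ b) ∨ (b ⊕ a)) = 1 − 0.000 = 1.000
¬¬¬(((1 ⊕ a) ⊕ b) ∨ (b ⊕ a)) = 1 − 1.000 = 0.000
¬(b ⊕ ¬a) ∨ ¬¬¬(((1 ⊕ a) ⊕ b) ∨ (b ⊕ a)) = max(0.849, 0.000) = 0.849

0.849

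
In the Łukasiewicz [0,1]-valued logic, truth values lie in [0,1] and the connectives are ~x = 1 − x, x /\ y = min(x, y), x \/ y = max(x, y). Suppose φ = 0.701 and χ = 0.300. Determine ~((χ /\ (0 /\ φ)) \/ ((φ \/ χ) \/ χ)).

0.299

0 /\ φ = min(0.000, 0.701) = 0.000
χ /\ (0 /\ φ) = min(0.300, 0.000) = 0.000
φ \/ χ = max(0.701, 0.300) = 0.701
(φ \/ χ) \/ χ = max(0.701, 0.300) = 0.701
(χ /\ (0 /\ φ)) \/ ((φ \/ χ) \/ χ) = max(0.000, 0.701) = 0.701
~((χ /\ (0 /\ φ)) \/ ((φ \/ χ) \/ χ)) = 1 − 0.701 = 0.299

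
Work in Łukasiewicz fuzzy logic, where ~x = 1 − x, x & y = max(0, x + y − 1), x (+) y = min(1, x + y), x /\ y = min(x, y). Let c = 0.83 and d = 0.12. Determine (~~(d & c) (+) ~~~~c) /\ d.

0.12

d & c = max(0, 0.12 + 0.83 − 1) = max(0, -0.05) = 0.00
~(d & c) = 1 − 0.00 = 1.00
~~(d & c) = 1 − 1.00 = 0.00
~c = 1 − 0.83 = 0.17
~~c = 1 − 0.17 = 0.83
~~~c = 1 − 0.83 = 0.17
~~~~c = 1 − 0.17 = 0.83
~~(d & c) (+) ~~~~c = min(1, 0.00 + 0.83) = min(1, 0.83) = 0.83
(~~(d & c) (+) ~~~~c) /\ d = min(0.83, 0.12) = 0.12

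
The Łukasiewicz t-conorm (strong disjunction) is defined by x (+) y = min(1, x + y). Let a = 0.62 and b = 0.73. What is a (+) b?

1.00

a (+) b = min(1, 0.62 + 0.73) = min(1, 1.35) = 1.00
For comparison, the Gödel t-conorm max(x, y) would give 0.73.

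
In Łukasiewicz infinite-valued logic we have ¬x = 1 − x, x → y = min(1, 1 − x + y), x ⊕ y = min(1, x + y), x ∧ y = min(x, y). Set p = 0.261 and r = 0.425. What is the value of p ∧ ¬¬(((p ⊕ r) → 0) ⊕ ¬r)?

p ⊕ r = min(1, 0.261 + 0.425) = min(1, 0.686) = 0.686
(p ⊕ r) → 0 = min(1, 1 − 0.686 + 0.000) = min(1, 0.314) = 0.314
¬r = 1 − 0.425 = 0.575
((p ⊕ r) → 0) ⊕ ¬r = min(1, 0.314 + 0.575) = min(1, 0.889) = 0.889
¬(((p ⊕ r) → 0) ⊕ ¬r) = 1 − 0.889 = 0.111
¬¬(((p ⊕ r) → 0) ⊕ ¬r) = 1 − 0.111 = 0.889
p ∧ ¬¬(((p ⊕ r) → 0) ⊕ ¬r) = min(0.261, 0.889) = 0.261

0.261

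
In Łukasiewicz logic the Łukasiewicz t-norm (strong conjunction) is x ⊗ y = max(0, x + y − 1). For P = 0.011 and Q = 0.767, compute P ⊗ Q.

0.000

P ⊗ Q = max(0, 0.011 + 0.767 − 1) = max(0, -0.222) = 0.000
For comparison, the Gödel (minimum) t-norm min(x, y) would give 0.011.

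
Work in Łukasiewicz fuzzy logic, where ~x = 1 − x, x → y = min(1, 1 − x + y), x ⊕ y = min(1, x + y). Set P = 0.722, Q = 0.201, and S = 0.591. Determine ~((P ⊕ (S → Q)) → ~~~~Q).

S → Q = min(1, 1 − 0.591 + 0.201) = min(1, 0.610) = 0.610
P ⊕ (S → Q) = min(1, 0.722 + 0.610) = min(1, 1.332) = 1.000
~Q = 1 − 0.201 = 0.799
~~Q = 1 − 0.799 = 0.201
~~~Q = 1 − 0.201 = 0.799
~~~~Q = 1 − 0.799 = 0.201
(P ⊕ (S → Q)) → ~~~~Q = min(1, 1 − 1.000 + 0.201) = min(1, 0.201) = 0.201
~((P ⊕ (S → Q)) → ~~~~Q) = 1 − 0.201 = 0.799

0.799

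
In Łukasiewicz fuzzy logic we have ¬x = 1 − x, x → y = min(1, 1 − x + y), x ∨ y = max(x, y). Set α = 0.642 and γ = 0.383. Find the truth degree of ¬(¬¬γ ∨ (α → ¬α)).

0.284

¬γ = 1 − 0.383 = 0.617
¬¬γ = 1 − 0.617 = 0.383
¬α = 1 − 0.642 = 0.358
α → ¬α = min(1, 1 − 0.642 + 0.358) = min(1, 0.716) = 0.716
¬¬γ ∨ (α → ¬α) = max(0.383, 0.716) = 0.716
¬(¬¬γ ∨ (α → ¬α)) = 1 − 0.716 = 0.284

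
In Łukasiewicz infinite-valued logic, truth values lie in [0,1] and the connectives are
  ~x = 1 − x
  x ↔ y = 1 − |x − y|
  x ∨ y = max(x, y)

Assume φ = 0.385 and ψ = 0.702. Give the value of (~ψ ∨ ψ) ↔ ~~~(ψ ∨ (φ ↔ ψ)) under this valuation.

0.596

~ψ = 1 − 0.702 = 0.298
~ψ ∨ ψ = max(0.298, 0.702) = 0.702
φ ↔ ψ = 1 − |0.385 − 0.702| = 1 − 0.317 = 0.683
ψ ∨ (φ ↔ ψ) = max(0.702, 0.683) = 0.702
~(ψ ∨ (φ ↔ ψ)) = 1 − 0.702 = 0.298
~~(ψ ∨ (φ ↔ ψ)) = 1 − 0.298 = 0.702
~~~(ψ ∨ (φ ↔ ψ)) = 1 − 0.702 = 0.298
(~ψ ∨ ψ) ↔ ~~~(ψ ∨ (φ ↔ ψ)) = 1 − |0.702 − 0.298| = 1 − 0.404 = 0.596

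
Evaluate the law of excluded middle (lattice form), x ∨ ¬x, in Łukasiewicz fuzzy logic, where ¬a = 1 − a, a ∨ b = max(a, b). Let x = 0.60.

0.60

¬x = 1 − 0.60 = 0.40
x ∨ ¬x = max(0.60, 0.40) = 0.60
(The value 0.60 < 1 shows this instance is not satisfied; not a Ł∞-tautology — its value is max(a, 1−a).)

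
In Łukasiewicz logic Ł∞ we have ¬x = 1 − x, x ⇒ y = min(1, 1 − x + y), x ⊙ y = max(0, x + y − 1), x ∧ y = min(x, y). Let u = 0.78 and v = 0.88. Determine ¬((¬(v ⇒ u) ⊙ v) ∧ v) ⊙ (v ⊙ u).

v ⇒ u = min(1, 1 − 0.88 + 0.78) = min(1, 0.90) = 0.90
¬(v ⇒ u) = 1 − 0.90 = 0.10
¬(v ⇒ u) ⊙ v = max(0, 0.10 + 0.88 − 1) = max(0, -0.02) = 0.00
(¬(v ⇒ u) ⊙ v) ∧ v = min(0.00, 0.88) = 0.00
¬((¬(v ⇒ u) ⊙ v) ∧ v) = 1 − 0.00 = 1.00
v ⊙ u = max(0, 0.88 + 0.78 − 1) = max(0, 0.66) = 0.66
¬((¬(v ⇒ u) ⊙ v) ∧ v) ⊙ (v ⊙ u) = max(0, 1.00 + 0.66 − 1) = max(0, 0.66) = 0.66

0.66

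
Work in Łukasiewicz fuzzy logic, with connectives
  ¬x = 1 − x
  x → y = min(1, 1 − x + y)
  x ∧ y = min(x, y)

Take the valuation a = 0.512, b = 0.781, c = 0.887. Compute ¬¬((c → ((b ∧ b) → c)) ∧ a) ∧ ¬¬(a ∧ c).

b ∧ b = min(0.781, 0.781) = 0.781
(b ∧ b) → c = min(1, 1 − 0.781 + 0.887) = min(1, 1.106) = 1.000
c → ((b ∧ b) → c) = min(1, 1 − 0.887 + 1.000) = min(1, 1.113) = 1.000
(c → ((b ∧ b) → c)) ∧ a = min(1.000, 0.512) = 0.512
¬((c → ((b ∧ b) → c)) ∧ a) = 1 − 0.512 = 0.488
¬¬((c → ((b ∧ b) → c)) ∧ a) = 1 − 0.488 = 0.512
a ∧ c = min(0.512, 0.887) = 0.512
¬(a ∧ c) = 1 − 0.512 = 0.488
¬¬(a ∧ c) = 1 − 0.488 = 0.512
¬¬((c → ((b ∧ b) → c)) ∧ a) ∧ ¬¬(a ∧ c) = min(0.512, 0.512) = 0.512

0.512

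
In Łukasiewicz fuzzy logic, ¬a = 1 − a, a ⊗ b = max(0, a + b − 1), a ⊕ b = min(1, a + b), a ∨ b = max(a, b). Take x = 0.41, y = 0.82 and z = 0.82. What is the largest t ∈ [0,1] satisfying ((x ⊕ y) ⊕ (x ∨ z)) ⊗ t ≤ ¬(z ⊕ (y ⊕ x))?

0.00

x ⊕ y = min(1, 0.41 + 0.82) = min(1, 1.23) = 1.00
x ∨ z = max(0.41, 0.82) = 0.82
(x ⊕ y) ⊕ (x ∨ z) = min(1, 1.00 + 0.82) = min(1, 1.82) = 1.00
So the left factor is (x ⊕ y) ⊕ (x ∨ z) = 1.00.
y ⊕ x = min(1, 0.82 + 0.41) = min(1, 1.23) = 1.00
z ⊕ (y ⊕ x) = min(1, 0.82 + 1.00) = min(1, 1.82) = 1.00
¬(z ⊕ (y ⊕ x)) = 1 − 1.00 = 0.00
So the right-hand bound is ¬(z ⊕ (y ⊕ x)) = 0.00.
The residuum of the Łukasiewicz t-norm gives the supremum: min(1, 1 − 1.00 + 0.00).
1 − 1.00 + 0.00 = 0.00, so t = min(1, 0.00) = 0.00.
Check: 1.00 ⊗ 0.00 = max(0, 0.00) = 0.00 ≤ 0.00.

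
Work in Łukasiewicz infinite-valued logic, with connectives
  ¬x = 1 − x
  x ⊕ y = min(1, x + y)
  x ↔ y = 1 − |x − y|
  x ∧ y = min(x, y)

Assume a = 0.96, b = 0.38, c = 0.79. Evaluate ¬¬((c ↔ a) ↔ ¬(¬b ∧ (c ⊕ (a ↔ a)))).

c ↔ a = 1 − |0.79 − 0.96| = 1 − 0.17 = 0.83
¬b = 1 − 0.38 = 0.62
a ↔ a = 1 − |0.96 − 0.96| = 1 − 0.00 = 1.00
c ⊕ (a ↔ a) = min(1, 0.79 + 1.00) = min(1, 1.79) = 1.00
¬b ∧ (c ⊕ (a ↔ a)) = min(0.62, 1.00) = 0.62
¬(¬b ∧ (c ⊕ (a ↔ a))) = 1 − 0.62 = 0.38
(c ↔ a) ↔ ¬(¬b ∧ (c ⊕ (a ↔ a))) = 1 − |0.83 − 0.38| = 1 − 0.45 = 0.55
¬((c ↔ a) ↔ ¬(¬b ∧ (c ⊕ (a ↔ a)))) = 1 − 0.55 = 0.45
¬¬((c ↔ a) ↔ ¬(¬b ∧ (c ⊕ (a ↔ a)))) = 1 − 0.45 = 0.55

0.55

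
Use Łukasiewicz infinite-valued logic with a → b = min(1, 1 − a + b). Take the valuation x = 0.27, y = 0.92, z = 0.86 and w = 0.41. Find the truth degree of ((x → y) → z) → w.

x → y = min(1, 1 − 0.27 + 0.92) = min(1, 1.65) = 1.00
(x → y) → z = min(1, 1 − 1.00 + 0.86) = min(1, 0.86) = 0.86
((x → y) → z) → w = min(1, 1 − 0.86 + 0.41) = min(1, 0.55) = 0.55

0.55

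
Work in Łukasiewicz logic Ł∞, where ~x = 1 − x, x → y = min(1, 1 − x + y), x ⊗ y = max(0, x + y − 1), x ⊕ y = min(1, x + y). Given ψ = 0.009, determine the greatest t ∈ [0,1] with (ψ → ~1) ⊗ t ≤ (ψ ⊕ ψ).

~1 = 1 − 1.000 = 0.000
ψ → ~1 = min(1, 1 − 0.009 + 0.000) = min(1, 0.991) = 0.991
So the left factor is ψ → ~1 = 0.991.
ψ ⊕ ψ = min(1, 0.009 + 0.009) = min(1, 0.018) = 0.018
So the right-hand bound is ψ ⊕ ψ = 0.018.
The residuum of the Łukasiewicz t-norm gives the supremum: min(1, 1 − 0.991 + 0.018).
1 − 0.991 + 0.018 = 0.027, so t = min(1, 0.027) = 0.027.
Check: 0.991 ⊗ 0.027 = max(0, 0.018) = 0.018 ≤ 0.018.

0.027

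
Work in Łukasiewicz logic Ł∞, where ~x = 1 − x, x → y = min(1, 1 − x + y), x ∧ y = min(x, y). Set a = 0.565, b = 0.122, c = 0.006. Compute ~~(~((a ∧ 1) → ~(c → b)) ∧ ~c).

a ∧ 1 = min(0.565, 1.000) = 0.565
c → b = min(1, 1 − 0.006 + 0.122) = min(1, 1.116) = 1.000
~(c → b) = 1 − 1.000 = 0.000
(a ∧ 1) → ~(c → b) = min(1, 1 − 0.565 + 0.000) = min(1, 0.435) = 0.435
~((a ∧ 1) → ~(c → b)) = 1 − 0.435 = 0.565
~c = 1 − 0.006 = 0.994
~((a ∧ 1) → ~(c → b)) ∧ ~c = min(0.565, 0.994) = 0.565
~(~((a ∧ 1) → ~(c → b)) ∧ ~c) = 1 − 0.565 = 0.435
~~(~((a ∧ 1) → ~(c → b)) ∧ ~c) = 1 − 0.435 = 0.565

0.565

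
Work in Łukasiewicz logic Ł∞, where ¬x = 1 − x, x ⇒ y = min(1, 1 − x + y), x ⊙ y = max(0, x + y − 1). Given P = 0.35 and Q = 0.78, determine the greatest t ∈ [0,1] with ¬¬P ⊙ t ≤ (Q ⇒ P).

¬P = 1 − 0.35 = 0.65
¬¬P = 1 − 0.65 = 0.35
So the left factor is ¬¬P = 0.35.
Q ⇒ P = min(1, 1 − 0.78 + 0.35) = min(1, 0.57) = 0.57
So the right-hand bound is Q ⇒ P = 0.57.
The residuum of the Łukasiewicz t-norm gives the supremum: min(1, 1 − 0.35 + 0.57).
1 − 0.35 + 0.57 = 1.22, so t = min(1, 1.22) = 1.00.
Check: 0.35 ⊙ 1.00 = max(0, 0.35) = 0.35 ≤ 0.57.

1.00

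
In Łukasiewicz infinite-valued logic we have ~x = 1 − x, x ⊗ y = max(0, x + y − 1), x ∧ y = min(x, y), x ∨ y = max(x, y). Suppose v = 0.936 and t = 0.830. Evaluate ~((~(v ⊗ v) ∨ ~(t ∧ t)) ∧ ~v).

0.936

v ⊗ v = max(0, 0.936 + 0.936 − 1) = max(0, 0.872) = 0.872
~(v ⊗ v) = 1 − 0.872 = 0.128
t ∧ t = min(0.830, 0.830) = 0.830
~(t ∧ t) = 1 − 0.830 = 0.170
~(v ⊗ v) ∨ ~(t ∧ t) = max(0.128, 0.170) = 0.170
~v = 1 − 0.936 = 0.064
(~(v ⊗ v) ∨ ~(t ∧ t)) ∧ ~v = min(0.170, 0.064) = 0.064
~((~(v ⊗ v) ∨ ~(t ∧ t)) ∧ ~v) = 1 − 0.064 = 0.936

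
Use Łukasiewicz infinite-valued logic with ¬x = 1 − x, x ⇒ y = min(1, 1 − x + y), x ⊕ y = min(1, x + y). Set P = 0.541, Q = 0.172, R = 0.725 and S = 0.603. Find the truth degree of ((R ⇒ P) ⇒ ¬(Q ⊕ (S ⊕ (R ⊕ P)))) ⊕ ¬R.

0.459

R ⇒ P = min(1, 1 − 0.725 + 0.541) = min(1, 0.816) = 0.816
R ⊕ P = min(1, 0.725 + 0.541) = min(1, 1.266) = 1.000
S ⊕ (R ⊕ P) = min(1, 0.603 + 1.000) = min(1, 1.603) = 1.000
Q ⊕ (S ⊕ (R ⊕ P)) = min(1, 0.172 + 1.000) = min(1, 1.172) = 1.000
¬(Q ⊕ (S ⊕ (R ⊕ P))) = 1 − 1.000 = 0.000
(R ⇒ P) ⇒ ¬(Q ⊕ (S ⊕ (R ⊕ P))) = min(1, 1 − 0.816 + 0.000) = min(1, 0.184) = 0.184
¬R = 1 − 0.725 = 0.275
((R ⇒ P) ⇒ ¬(Q ⊕ (S ⊕ (R ⊕ P)))) ⊕ ¬R = min(1, 0.184 + 0.275) = min(1, 0.459) = 0.459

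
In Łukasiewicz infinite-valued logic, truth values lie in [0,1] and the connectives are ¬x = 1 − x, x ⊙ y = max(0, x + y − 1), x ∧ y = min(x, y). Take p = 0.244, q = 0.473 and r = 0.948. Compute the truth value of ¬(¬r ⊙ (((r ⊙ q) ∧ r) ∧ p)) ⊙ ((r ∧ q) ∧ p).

0.244

¬r = 1 − 0.948 = 0.052
r ⊙ q = max(0, 0.948 + 0.473 − 1) = max(0, 0.421) = 0.421
(r ⊙ q) ∧ r = min(0.421, 0.948) = 0.421
((r ⊙ q) ∧ r) ∧ p = min(0.421, 0.244) = 0.244
¬r ⊙ (((r ⊙ q) ∧ r) ∧ p) = max(0, 0.052 + 0.244 − 1) = max(0, -0.704) = 0.000
¬(¬r ⊙ (((r ⊙ q) ∧ r) ∧ p)) = 1 − 0.000 = 1.000
r ∧ q = min(0.948, 0.473) = 0.473
(r ∧ q) ∧ p = min(0.473, 0.244) = 0.244
¬(¬r ⊙ (((r ⊙ q) ∧ r) ∧ p)) ⊙ ((r ∧ q) ∧ p) = max(0, 1.000 + 0.244 − 1) = max(0, 0.244) = 0.244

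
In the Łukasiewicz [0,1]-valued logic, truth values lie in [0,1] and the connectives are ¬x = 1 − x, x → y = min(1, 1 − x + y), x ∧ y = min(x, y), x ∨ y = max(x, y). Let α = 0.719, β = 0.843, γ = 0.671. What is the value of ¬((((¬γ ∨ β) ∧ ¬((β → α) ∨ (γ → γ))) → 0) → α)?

0.281

¬γ = 1 − 0.671 = 0.329
¬γ ∨ β = max(0.329, 0.843) = 0.843
β → α = min(1, 1 − 0.843 + 0.719) = min(1, 0.876) = 0.876
γ → γ = min(1, 1 − 0.671 + 0.671) = min(1, 1.000) = 1.000
(β → α) ∨ (γ → γ) = max(0.876, 1.000) = 1.000
¬((β → α) ∨ (γ → γ)) = 1 − 1.000 = 0.000
(¬γ ∨ β) ∧ ¬((β → α) ∨ (γ → γ)) = min(0.843, 0.000) = 0.000
((¬γ ∨ β) ∧ ¬((β → α) ∨ (γ → γ))) → 0 = min(1, 1 − 0.000 + 0.000) = min(1, 1.000) = 1.000
(((¬γ ∨ β) ∧ ¬((β → α) ∨ (γ → γ))) → 0) → α = min(1, 1 − 1.000 + 0.719) = min(1, 0.719) = 0.719
¬((((¬γ ∨ β) ∧ ¬((β → α) ∨ (γ → γ))) → 0) → α) = 1 − 0.719 = 0.281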